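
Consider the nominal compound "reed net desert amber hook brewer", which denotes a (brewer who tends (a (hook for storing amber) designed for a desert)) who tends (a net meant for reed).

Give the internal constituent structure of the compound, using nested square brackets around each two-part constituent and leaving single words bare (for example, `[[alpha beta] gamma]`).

Whole compound: head "brewer" (specifically "desert amber hook brewer"), modifier "reed net".
Within "reed net", the head is "net" and the modifier is "reed".
Within "desert amber hook brewer", the head is "brewer" and the modifier is "desert amber hook".
Within "desert amber hook", the head is "hook" (specifically "amber hook") and the modifier is "desert".
Within "amber hook", the head is "hook" and the modifier is "amber".
Putting it together: [[reed net] [[desert [amber hook]] brewer]].

[[reed net] [[desert [amber hook]] brewer]]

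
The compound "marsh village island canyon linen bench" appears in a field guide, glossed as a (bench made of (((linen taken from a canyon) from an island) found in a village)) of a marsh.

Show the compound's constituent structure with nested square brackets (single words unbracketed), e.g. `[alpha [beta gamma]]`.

[marsh [[village [island [canyon linen]]] bench]]

Whole compound: head "bench" (specifically "village island canyon linen bench"), modifier "marsh".
Inside "village island canyon linen bench": head "bench", modifier "village island canyon linen".
Inside "village island canyon linen": head "linen" (specifically "island canyon linen"), modifier "village".
Inside "island canyon linen": head "linen" (specifically "canyon linen"), modifier "island".
Inside "canyon linen": head "linen", modifier "canyon".
Assembled: [marsh [[village [island [canyon linen]]] bench]].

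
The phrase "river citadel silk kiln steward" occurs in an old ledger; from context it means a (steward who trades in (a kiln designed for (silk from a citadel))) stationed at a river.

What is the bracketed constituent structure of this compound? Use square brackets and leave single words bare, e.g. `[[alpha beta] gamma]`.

At the top level: head "steward" (specifically "citadel silk kiln steward"); modifier "river".
"citadel silk kiln steward" → head "steward", modifier "citadel silk kiln".
"citadel silk kiln" → head "kiln", modifier "citadel silk".
"citadel silk" → head "silk", modifier "citadel".
Assembled: [river [[[citadel silk] kiln] steward]].

[river [[[citadel silk] kiln] steward]]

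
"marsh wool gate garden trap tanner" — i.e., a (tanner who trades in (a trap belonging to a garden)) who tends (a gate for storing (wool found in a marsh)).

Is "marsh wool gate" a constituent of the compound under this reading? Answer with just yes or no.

yes

The paraphrase groups the words so that "marsh wool gate" is one unit: it corresponds to a single parenthesized sub-phrase.
The full structure is [[[marsh wool] gate] [[garden trap] tanner]], in which [marsh wool gate] is a constituent.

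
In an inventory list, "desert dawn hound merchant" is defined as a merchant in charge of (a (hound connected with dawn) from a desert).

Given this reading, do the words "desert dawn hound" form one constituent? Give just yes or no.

The paraphrase groups the words so that "desert dawn hound" is one unit: it corresponds to a single parenthesized sub-phrase.
The full structure is [[desert [dawn hound]] merchant], in which [desert dawn hound] is a constituent.

yes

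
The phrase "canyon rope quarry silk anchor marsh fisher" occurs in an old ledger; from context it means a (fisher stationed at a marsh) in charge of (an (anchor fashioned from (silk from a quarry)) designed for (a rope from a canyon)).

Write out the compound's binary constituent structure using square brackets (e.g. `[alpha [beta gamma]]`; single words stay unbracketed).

[[[canyon rope] [[quarry silk] anchor]] [marsh fisher]]

Whole compound: head "fisher" (specifically "marsh fisher"), modifier "canyon rope quarry silk anchor".
Within "canyon rope quarry silk anchor", the head is "anchor" (specifically "quarry silk anchor") and the modifier is "canyon rope".
Within "canyon rope", the head is "rope" and the modifier is "canyon".
Within "quarry silk anchor", the head is "anchor" and the modifier is "quarry silk".
Within "quarry silk", the head is "silk" and the modifier is "quarry".
Within "marsh fisher", the head is "fisher" and the modifier is "marsh".
Assembled: [[[canyon rope] [[quarry silk] anchor]] [marsh fisher]].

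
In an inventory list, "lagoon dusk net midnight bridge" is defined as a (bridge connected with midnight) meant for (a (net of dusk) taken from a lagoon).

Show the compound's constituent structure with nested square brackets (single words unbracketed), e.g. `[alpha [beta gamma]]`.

Overall it is a kind of bridge (specifically "midnight bridge"); the modifier is "lagoon dusk net".
Inside "lagoon dusk net": head "net" (specifically "dusk net"), modifier "lagoon".
Inside "dusk net": head "net", modifier "dusk".
Inside "midnight bridge": head "bridge", modifier "midnight".
So the structure is [[lagoon [dusk net]] [midnight bridge]].

[[lagoon [dusk net]] [midnight bridge]]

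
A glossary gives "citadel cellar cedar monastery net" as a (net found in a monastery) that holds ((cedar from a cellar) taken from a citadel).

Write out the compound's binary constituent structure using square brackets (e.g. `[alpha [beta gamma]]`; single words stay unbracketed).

[[citadel [cellar cedar]] [monastery net]]

Overall it is a kind of net (specifically "monastery net"); the modifier is "citadel cellar cedar".
"citadel cellar cedar" → head "cedar" (specifically "cellar cedar"), modifier "citadel".
"cellar cedar" → head "cedar", modifier "cellar".
"monastery net" → head "net", modifier "monastery".
So the structure is [[citadel [cellar cedar]] [monastery net]].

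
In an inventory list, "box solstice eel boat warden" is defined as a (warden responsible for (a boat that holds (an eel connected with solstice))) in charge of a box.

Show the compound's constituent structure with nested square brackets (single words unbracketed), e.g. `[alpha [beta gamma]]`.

[box [[[solstice eel] boat] warden]]

Overall it is a kind of warden (specifically "solstice eel boat warden"); the modifier is "box".
"solstice eel boat warden" → head "warden", modifier "solstice eel boat".
"solstice eel boat" → head "boat", modifier "solstice eel".
"solstice eel" → head "eel", modifier "solstice".
Putting it together: [box [[[solstice eel] boat] warden]].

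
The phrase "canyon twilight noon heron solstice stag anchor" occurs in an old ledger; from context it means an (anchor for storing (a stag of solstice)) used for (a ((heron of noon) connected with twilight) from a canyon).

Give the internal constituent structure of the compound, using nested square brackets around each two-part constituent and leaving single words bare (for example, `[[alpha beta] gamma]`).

At the top level: head "anchor" (specifically "solstice stag anchor"); modifier "canyon twilight noon heron".
"canyon twilight noon heron" → head "heron" (specifically "twilight noon heron"), modifier "canyon".
"twilight noon heron" → head "heron" (specifically "noon heron"), modifier "twilight".
"noon heron" → head "heron", modifier "noon".
"solstice stag anchor" → head "anchor", modifier "solstice stag".
"solstice stag" → head "stag", modifier "solstice".
So the structure is [[canyon [twilight [noon heron]]] [[solstice stag] anchor]].

[[canyon [twilight [noon heron]]] [[solstice stag] anchor]]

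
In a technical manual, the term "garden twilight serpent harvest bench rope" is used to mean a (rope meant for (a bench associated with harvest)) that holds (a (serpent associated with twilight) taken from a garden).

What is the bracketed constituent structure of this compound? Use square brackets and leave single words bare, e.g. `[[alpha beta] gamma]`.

[[garden [twilight serpent]] [[harvest bench] rope]]

At the top level: head "rope" (specifically "harvest bench rope"); modifier "garden twilight serpent".
"garden twilight serpent" → head "serpent" (specifically "twilight serpent"), modifier "garden".
"twilight serpent" → head "serpent", modifier "twilight".
"harvest bench rope" → head "rope", modifier "harvest bench".
"harvest bench" → head "bench", modifier "harvest".
Assembled: [[garden [twilight serpent]] [[harvest bench] rope]].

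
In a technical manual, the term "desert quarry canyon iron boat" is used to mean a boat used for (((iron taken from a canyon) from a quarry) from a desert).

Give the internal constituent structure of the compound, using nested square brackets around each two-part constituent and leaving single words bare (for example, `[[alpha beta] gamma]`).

At the top level: head "boat"; modifier "desert quarry canyon iron".
"desert quarry canyon iron" → head "iron" (specifically "quarry canyon iron"), modifier "desert".
"quarry canyon iron" → head "iron" (specifically "canyon iron"), modifier "quarry".
"canyon iron" → head "iron", modifier "canyon".
So the structure is [[desert [quarry [canyon iron]]] boat].

[[desert [quarry [canyon iron]]] boat]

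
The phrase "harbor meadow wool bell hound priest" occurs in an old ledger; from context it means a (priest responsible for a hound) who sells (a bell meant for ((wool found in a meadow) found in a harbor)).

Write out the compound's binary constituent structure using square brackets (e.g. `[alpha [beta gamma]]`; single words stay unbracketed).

[[[harbor [meadow wool]] bell] [hound priest]]

The outermost head in the paraphrase is "priest" (specifically "hound priest"), modified by "harbor meadow wool bell".
Inside "harbor meadow wool bell": head "bell", modifier "harbor meadow wool".
Inside "harbor meadow wool": head "wool" (specifically "meadow wool"), modifier "harbor".
Inside "meadow wool": head "wool", modifier "meadow".
Inside "hound priest": head "priest", modifier "hound".
So the structure is [[[harbor [meadow wool]] bell] [hound priest]].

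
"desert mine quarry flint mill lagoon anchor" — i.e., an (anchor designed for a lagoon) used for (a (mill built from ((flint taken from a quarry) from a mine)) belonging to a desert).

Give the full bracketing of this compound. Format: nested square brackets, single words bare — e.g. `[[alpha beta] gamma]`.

[[desert [[mine [quarry flint]] mill]] [lagoon anchor]]

At the top level: head "anchor" (specifically "lagoon anchor"); modifier "desert mine quarry flint mill".
Inside "desert mine quarry flint mill": head "mill" (specifically "mine quarry flint mill"), modifier "desert".
Inside "mine quarry flint mill": head "mill", modifier "mine quarry flint".
Inside "mine quarry flint": head "flint" (specifically "quarry flint"), modifier "mine".
Inside "quarry flint": head "flint", modifier "quarry".
Inside "lagoon anchor": head "anchor", modifier "lagoon".
So the structure is [[desert [[mine [quarry flint]] mill]] [lagoon anchor]].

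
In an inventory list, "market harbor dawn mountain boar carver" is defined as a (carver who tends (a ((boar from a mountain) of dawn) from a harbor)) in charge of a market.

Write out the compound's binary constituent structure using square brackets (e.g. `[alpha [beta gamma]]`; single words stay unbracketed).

Whole compound: head "carver" (specifically "harbor dawn mountain boar carver"), modifier "market".
"harbor dawn mountain boar carver" → head "carver", modifier "harbor dawn mountain boar".
"harbor dawn mountain boar" → head "boar" (specifically "dawn mountain boar"), modifier "harbor".
"dawn mountain boar" → head "boar" (specifically "mountain boar"), modifier "dawn".
"mountain boar" → head "boar", modifier "mountain".
Assembled: [market [[harbor [dawn [mountain boar]]] carver]].

[market [[harbor [dawn [mountain boar]]] carver]]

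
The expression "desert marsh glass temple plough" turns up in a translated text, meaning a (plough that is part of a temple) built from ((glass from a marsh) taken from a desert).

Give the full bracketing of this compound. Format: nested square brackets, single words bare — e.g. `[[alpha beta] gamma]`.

[[desert [marsh glass]] [temple plough]]

Whole compound: head "plough" (specifically "temple plough"), modifier "desert marsh glass".
Within "desert marsh glass", the head is "glass" (specifically "marsh glass") and the modifier is "desert".
Within "marsh glass", the head is "glass" and the modifier is "marsh".
Within "temple plough", the head is "plough" and the modifier is "temple".
So the structure is [[desert [marsh glass]] [temple plough]].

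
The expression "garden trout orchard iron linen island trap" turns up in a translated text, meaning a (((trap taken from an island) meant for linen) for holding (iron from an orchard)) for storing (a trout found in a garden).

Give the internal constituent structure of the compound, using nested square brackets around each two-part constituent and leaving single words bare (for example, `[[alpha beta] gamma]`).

Whole compound: head "trap" (specifically "orchard iron linen island trap"), modifier "garden trout".
Within "garden trout", the head is "trout" and the modifier is "garden".
Within "orchard iron linen island trap", the head is "trap" (specifically "linen island trap") and the modifier is "orchard iron".
Within "orchard iron", the head is "iron" and the modifier is "orchard".
Within "linen island trap", the head is "trap" (specifically "island trap") and the modifier is "linen".
Within "island trap", the head is "trap" and the modifier is "island".
Assembled: [[garden trout] [[orchard iron] [linen [island trap]]]].

[[garden trout] [[orchard iron] [linen [island trap]]]]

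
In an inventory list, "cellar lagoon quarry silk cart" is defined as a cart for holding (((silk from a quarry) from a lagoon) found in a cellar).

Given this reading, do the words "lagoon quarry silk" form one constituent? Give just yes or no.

yes

The paraphrase groups the words so that "lagoon quarry silk" is one unit: it corresponds to a single parenthesized sub-phrase.
The full structure is [[cellar [lagoon [quarry silk]]] cart], in which [lagoon quarry silk] is a constituent.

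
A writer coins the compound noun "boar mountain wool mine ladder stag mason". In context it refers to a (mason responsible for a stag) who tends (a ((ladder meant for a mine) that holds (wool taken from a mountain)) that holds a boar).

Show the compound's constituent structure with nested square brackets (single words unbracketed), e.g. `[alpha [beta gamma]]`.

Overall it is a kind of mason (specifically "stag mason"); the modifier is "boar mountain wool mine ladder".
Within "boar mountain wool mine ladder", the head is "ladder" (specifically "mountain wool mine ladder") and the modifier is "boar".
Within "mountain wool mine ladder", the head is "ladder" (specifically "mine ladder") and the modifier is "mountain wool".
Within "mountain wool", the head is "wool" and the modifier is "mountain".
Within "mine ladder", the head is "ladder" and the modifier is "mine".
Within "stag mason", the head is "mason" and the modifier is "stag".
Assembled: [[boar [[mountain wool] [mine ladder]]] [stag mason]].

[[boar [[mountain wool] [mine ladder]]] [stag mason]]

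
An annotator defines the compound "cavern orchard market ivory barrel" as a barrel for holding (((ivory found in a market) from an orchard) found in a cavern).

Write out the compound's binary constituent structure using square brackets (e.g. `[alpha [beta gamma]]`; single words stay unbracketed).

[[cavern [orchard [market ivory]]] barrel]

Whole compound: head "barrel", modifier "cavern orchard market ivory".
Inside "cavern orchard market ivory": head "ivory" (specifically "orchard market ivory"), modifier "cavern".
Inside "orchard market ivory": head "ivory" (specifically "market ivory"), modifier "orchard".
Inside "market ivory": head "ivory", modifier "market".
So the structure is [[cavern [orchard [market ivory]]] barrel].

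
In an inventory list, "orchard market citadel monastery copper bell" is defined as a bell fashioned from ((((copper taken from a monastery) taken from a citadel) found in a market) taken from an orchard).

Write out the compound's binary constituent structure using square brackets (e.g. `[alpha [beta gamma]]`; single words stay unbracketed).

At the top level: head "bell"; modifier "orchard market citadel monastery copper".
"orchard market citadel monastery copper" → head "copper" (specifically "market citadel monastery copper"), modifier "orchard".
"market citadel monastery copper" → head "copper" (specifically "citadel monastery copper"), modifier "market".
"citadel monastery copper" → head "copper" (specifically "monastery copper"), modifier "citadel".
"monastery copper" → head "copper", modifier "monastery".
Assembled: [[orchard [market [citadel [monastery copper]]]] bell].

[[orchard [market [citadel [monastery copper]]]] bell]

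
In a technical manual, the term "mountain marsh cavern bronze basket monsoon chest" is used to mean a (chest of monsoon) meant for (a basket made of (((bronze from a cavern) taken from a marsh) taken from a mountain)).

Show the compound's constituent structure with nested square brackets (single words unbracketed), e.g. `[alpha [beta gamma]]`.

[[[mountain [marsh [cavern bronze]]] basket] [monsoon chest]]

Whole compound: head "chest" (specifically "monsoon chest"), modifier "mountain marsh cavern bronze basket".
Inside "mountain marsh cavern bronze basket": head "basket", modifier "mountain marsh cavern bronze".
Inside "mountain marsh cavern bronze": head "bronze" (specifically "marsh cavern bronze"), modifier "mountain".
Inside "marsh cavern bronze": head "bronze" (specifically "cavern bronze"), modifier "marsh".
Inside "cavern bronze": head "bronze", modifier "cavern".
Inside "monsoon chest": head "chest", modifier "monsoon".
Assembled: [[[mountain [marsh [cavern bronze]]] basket] [monsoon chest]].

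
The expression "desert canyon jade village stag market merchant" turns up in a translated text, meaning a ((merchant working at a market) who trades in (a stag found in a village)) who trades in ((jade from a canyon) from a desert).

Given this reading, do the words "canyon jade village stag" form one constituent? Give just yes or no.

no

The top-level split is [desert canyon jade] [village stag market merchant]; the full structure is [[desert [canyon jade]] [[village stag] [market merchant]]].
"canyon jade village stag" straddles a constituent boundary, so it is not a single unit.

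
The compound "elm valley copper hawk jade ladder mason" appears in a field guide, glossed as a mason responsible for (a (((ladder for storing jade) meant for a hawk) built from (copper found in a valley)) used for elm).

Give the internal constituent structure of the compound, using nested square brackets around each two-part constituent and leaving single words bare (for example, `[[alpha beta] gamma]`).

The outermost head in the paraphrase is "mason", modified by "elm valley copper hawk jade ladder".
"elm valley copper hawk jade ladder" → head "ladder" (specifically "valley copper hawk jade ladder"), modifier "elm".
"valley copper hawk jade ladder" → head "ladder" (specifically "hawk jade ladder"), modifier "valley copper".
"valley copper" → head "copper", modifier "valley".
"hawk jade ladder" → head "ladder" (specifically "jade ladder"), modifier "hawk".
"jade ladder" → head "ladder", modifier "jade".
So the structure is [[elm [[valley copper] [hawk [jade ladder]]]] mason].

[[elm [[valley copper] [hawk [jade ladder]]]] mason]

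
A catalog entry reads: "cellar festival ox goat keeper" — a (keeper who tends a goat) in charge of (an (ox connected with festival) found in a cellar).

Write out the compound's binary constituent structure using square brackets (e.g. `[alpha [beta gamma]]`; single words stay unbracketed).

Whole compound: head "keeper" (specifically "goat keeper"), modifier "cellar festival ox".
Inside "cellar festival ox": head "ox" (specifically "festival ox"), modifier "cellar".
Inside "festival ox": head "ox", modifier "festival".
Inside "goat keeper": head "keeper", modifier "goat".
Putting it together: [[cellar [festival ox]] [goat keeper]].

[[cellar [festival ox]] [goat keeper]]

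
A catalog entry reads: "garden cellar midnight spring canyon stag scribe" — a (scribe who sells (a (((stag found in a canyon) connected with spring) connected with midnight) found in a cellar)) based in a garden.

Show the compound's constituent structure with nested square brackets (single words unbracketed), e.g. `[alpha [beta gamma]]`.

[garden [[cellar [midnight [spring [canyon stag]]]] scribe]]

Whole compound: head "scribe" (specifically "cellar midnight spring canyon stag scribe"), modifier "garden".
Within "cellar midnight spring canyon stag scribe", the head is "scribe" and the modifier is "cellar midnight spring canyon stag".
Within "cellar midnight spring canyon stag", the head is "stag" (specifically "midnight spring canyon stag") and the modifier is "cellar".
Within "midnight spring canyon stag", the head is "stag" (specifically "spring canyon stag") and the modifier is "midnight".
Within "spring canyon stag", the head is "stag" (specifically "canyon stag") and the modifier is "spring".
Within "canyon stag", the head is "stag" and the modifier is "canyon".
Putting it together: [garden [[cellar [midnight [spring [canyon stag]]]] scribe]].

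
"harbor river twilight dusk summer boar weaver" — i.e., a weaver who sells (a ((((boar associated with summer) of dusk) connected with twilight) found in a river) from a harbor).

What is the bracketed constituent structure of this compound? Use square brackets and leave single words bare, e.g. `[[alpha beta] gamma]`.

Overall it is a kind of weaver; the modifier is "harbor river twilight dusk summer boar".
Within "harbor river twilight dusk summer boar", the head is "boar" (specifically "river twilight dusk summer boar") and the modifier is "harbor".
Within "river twilight dusk summer boar", the head is "boar" (specifically "twilight dusk summer boar") and the modifier is "river".
Within "twilight dusk summer boar", the head is "boar" (specifically "dusk summer boar") and the modifier is "twilight".
Within "dusk summer boar", the head is "boar" (specifically "summer boar") and the modifier is "dusk".
Within "summer boar", the head is "boar" and the modifier is "summer".
So the structure is [[harbor [river [twilight [dusk [summer boar]]]]] weaver].

[[harbor [river [twilight [dusk [summer boar]]]]] weaver]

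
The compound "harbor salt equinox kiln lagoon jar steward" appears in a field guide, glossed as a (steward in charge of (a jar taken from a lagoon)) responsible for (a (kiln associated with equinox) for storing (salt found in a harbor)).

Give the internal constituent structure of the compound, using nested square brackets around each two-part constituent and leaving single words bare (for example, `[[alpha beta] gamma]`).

Whole compound: head "steward" (specifically "lagoon jar steward"), modifier "harbor salt equinox kiln".
Inside "harbor salt equinox kiln": head "kiln" (specifically "equinox kiln"), modifier "harbor salt".
Inside "harbor salt": head "salt", modifier "harbor".
Inside "equinox kiln": head "kiln", modifier "equinox".
Inside "lagoon jar steward": head "steward", modifier "lagoon jar".
Inside "lagoon jar": head "jar", modifier "lagoon".
Putting it together: [[[harbor salt] [equinox kiln]] [[lagoon jar] steward]].

[[[harbor salt] [equinox kiln]] [[lagoon jar] steward]]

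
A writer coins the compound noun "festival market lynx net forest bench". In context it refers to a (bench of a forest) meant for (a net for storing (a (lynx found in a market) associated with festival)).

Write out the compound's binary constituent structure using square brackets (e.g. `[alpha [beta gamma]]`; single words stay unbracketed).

[[[festival [market lynx]] net] [forest bench]]

Whole compound: head "bench" (specifically "forest bench"), modifier "festival market lynx net".
Within "festival market lynx net", the head is "net" and the modifier is "festival market lynx".
Within "festival market lynx", the head is "lynx" (specifically "market lynx") and the modifier is "festival".
Within "market lynx", the head is "lynx" and the modifier is "market".
Within "forest bench", the head is "bench" and the modifier is "forest".
Assembled: [[[festival [market lynx]] net] [forest bench]].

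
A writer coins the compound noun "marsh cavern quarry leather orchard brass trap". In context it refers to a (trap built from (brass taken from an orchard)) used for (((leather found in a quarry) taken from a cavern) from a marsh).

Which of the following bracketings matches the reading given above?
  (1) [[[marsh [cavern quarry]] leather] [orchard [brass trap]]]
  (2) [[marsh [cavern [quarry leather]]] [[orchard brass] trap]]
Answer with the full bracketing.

[[marsh [cavern [quarry leather]]] [[orchard brass] trap]]

The paraphrase's head is the "trap" part ("orchard brass trap"); its modifier is "marsh cavern quarry leather".
That top-level split, carried through the inner groups, gives [[marsh [cavern [quarry leather]]] [[orchard brass] trap]].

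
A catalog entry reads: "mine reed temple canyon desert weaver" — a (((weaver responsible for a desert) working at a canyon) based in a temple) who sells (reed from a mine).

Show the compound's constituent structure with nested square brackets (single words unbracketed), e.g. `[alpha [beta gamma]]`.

[[mine reed] [temple [canyon [desert weaver]]]]

The outermost head in the paraphrase is "weaver" (specifically "temple canyon desert weaver"), modified by "mine reed".
Inside "mine reed": head "reed", modifier "mine".
Inside "temple canyon desert weaver": head "weaver" (specifically "canyon desert weaver"), modifier "temple".
Inside "canyon desert weaver": head "weaver" (specifically "desert weaver"), modifier "canyon".
Inside "desert weaver": head "weaver", modifier "desert".
So the structure is [[mine reed] [temple [canyon [desert weaver]]]].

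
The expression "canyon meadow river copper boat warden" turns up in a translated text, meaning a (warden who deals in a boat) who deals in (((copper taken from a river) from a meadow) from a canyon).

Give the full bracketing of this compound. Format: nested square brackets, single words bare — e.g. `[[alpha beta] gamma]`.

[[canyon [meadow [river copper]]] [boat warden]]

Whole compound: head "warden" (specifically "boat warden"), modifier "canyon meadow river copper".
"canyon meadow river copper" → head "copper" (specifically "meadow river copper"), modifier "canyon".
"meadow river copper" → head "copper" (specifically "river copper"), modifier "meadow".
"river copper" → head "copper", modifier "river".
"boat warden" → head "warden", modifier "boat".
Putting it together: [[canyon [meadow [river copper]]] [boat warden]].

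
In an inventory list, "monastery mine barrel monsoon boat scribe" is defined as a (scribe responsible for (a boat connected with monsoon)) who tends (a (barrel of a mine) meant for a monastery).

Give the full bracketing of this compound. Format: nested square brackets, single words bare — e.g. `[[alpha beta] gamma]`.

[[monastery [mine barrel]] [[monsoon boat] scribe]]

Whole compound: head "scribe" (specifically "monsoon boat scribe"), modifier "monastery mine barrel".
Inside "monastery mine barrel": head "barrel" (specifically "mine barrel"), modifier "monastery".
Inside "mine barrel": head "barrel", modifier "mine".
Inside "monsoon boat scribe": head "scribe", modifier "monsoon boat".
Inside "monsoon boat": head "boat", modifier "monsoon".
Assembled: [[monastery [mine barrel]] [[monsoon boat] scribe]].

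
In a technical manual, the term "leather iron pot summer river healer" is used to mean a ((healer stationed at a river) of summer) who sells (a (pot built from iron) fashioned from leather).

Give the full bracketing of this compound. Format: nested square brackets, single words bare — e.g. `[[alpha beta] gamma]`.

At the top level: head "healer" (specifically "summer river healer"); modifier "leather iron pot".
"leather iron pot" → head "pot" (specifically "iron pot"), modifier "leather".
"iron pot" → head "pot", modifier "iron".
"summer river healer" → head "healer" (specifically "river healer"), modifier "summer".
"river healer" → head "healer", modifier "river".
Assembled: [[leather [iron pot]] [summer [river healer]]].

[[leather [iron pot]] [summer [river healer]]]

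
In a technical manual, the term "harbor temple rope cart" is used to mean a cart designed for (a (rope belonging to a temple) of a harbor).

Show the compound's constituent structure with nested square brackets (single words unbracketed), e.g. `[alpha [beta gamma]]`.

The outermost head in the paraphrase is "cart", modified by "harbor temple rope".
Within "harbor temple rope", the head is "rope" (specifically "temple rope") and the modifier is "harbor".
Within "temple rope", the head is "rope" and the modifier is "temple".
Putting it together: [[harbor [temple rope]] cart].

[[harbor [temple rope]] cart]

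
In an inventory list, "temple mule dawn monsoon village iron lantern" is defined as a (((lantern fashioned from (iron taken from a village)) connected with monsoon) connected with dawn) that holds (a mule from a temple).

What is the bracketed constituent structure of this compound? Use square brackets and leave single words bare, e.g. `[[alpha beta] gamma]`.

[[temple mule] [dawn [monsoon [[village iron] lantern]]]]

Whole compound: head "lantern" (specifically "dawn monsoon village iron lantern"), modifier "temple mule".
"temple mule" → head "mule", modifier "temple".
"dawn monsoon village iron lantern" → head "lantern" (specifically "monsoon village iron lantern"), modifier "dawn".
"monsoon village iron lantern" → head "lantern" (specifically "village iron lantern"), modifier "monsoon".
"village iron lantern" → head "lantern", modifier "village iron".
"village iron" → head "iron", modifier "village".
Putting it together: [[temple mule] [dawn [monsoon [[village iron] lantern]]]].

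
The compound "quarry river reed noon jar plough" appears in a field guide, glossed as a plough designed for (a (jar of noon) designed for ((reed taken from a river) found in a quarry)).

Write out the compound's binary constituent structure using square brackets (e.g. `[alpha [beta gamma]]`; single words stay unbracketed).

Overall it is a kind of plough; the modifier is "quarry river reed noon jar".
Within "quarry river reed noon jar", the head is "jar" (specifically "noon jar") and the modifier is "quarry river reed".
Within "quarry river reed", the head is "reed" (specifically "river reed") and the modifier is "quarry".
Within "river reed", the head is "reed" and the modifier is "river".
Within "noon jar", the head is "jar" and the modifier is "noon".
So the structure is [[[quarry [river reed]] [noon jar]] plough].

[[[quarry [river reed]] [noon jar]] plough]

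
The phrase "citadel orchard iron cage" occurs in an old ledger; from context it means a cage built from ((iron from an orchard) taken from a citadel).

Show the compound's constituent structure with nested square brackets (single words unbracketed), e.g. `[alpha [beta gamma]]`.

[[citadel [orchard iron]] cage]

At the top level: head "cage"; modifier "citadel orchard iron".
Within "citadel orchard iron", the head is "iron" (specifically "orchard iron") and the modifier is "citadel".
Within "orchard iron", the head is "iron" and the modifier is "orchard".
Putting it together: [[citadel [orchard iron]] cage].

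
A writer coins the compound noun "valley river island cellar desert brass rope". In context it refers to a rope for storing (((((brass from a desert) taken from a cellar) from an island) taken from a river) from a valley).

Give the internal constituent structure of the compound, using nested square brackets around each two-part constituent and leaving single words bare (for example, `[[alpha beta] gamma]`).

[[valley [river [island [cellar [desert brass]]]]] rope]

At the top level: head "rope"; modifier "valley river island cellar desert brass".
Within "valley river island cellar desert brass", the head is "brass" (specifically "river island cellar desert brass") and the modifier is "valley".
Within "river island cellar desert brass", the head is "brass" (specifically "island cellar desert brass") and the modifier is "river".
Within "island cellar desert brass", the head is "brass" (specifically "cellar desert brass") and the modifier is "island".
Within "cellar desert brass", the head is "brass" (specifically "desert brass") and the modifier is "cellar".
Within "desert brass", the head is "brass" and the modifier is "desert".
So the structure is [[valley [river [island [cellar [desert brass]]]]] rope].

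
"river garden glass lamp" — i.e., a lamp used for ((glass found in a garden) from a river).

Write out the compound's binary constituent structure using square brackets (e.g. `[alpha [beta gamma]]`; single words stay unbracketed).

The outermost head in the paraphrase is "lamp", modified by "river garden glass".
Inside "river garden glass": head "glass" (specifically "garden glass"), modifier "river".
Inside "garden glass": head "glass", modifier "garden".
So the structure is [[river [garden glass]] lamp].

[[river [garden glass]] lamp]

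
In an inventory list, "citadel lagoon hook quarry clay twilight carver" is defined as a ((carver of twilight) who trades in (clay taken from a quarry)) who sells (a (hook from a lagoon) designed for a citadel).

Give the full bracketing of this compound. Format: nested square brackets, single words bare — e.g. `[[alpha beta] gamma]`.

[[citadel [lagoon hook]] [[quarry clay] [twilight carver]]]

At the top level: head "carver" (specifically "quarry clay twilight carver"); modifier "citadel lagoon hook".
Inside "citadel lagoon hook": head "hook" (specifically "lagoon hook"), modifier "citadel".
Inside "lagoon hook": head "hook", modifier "lagoon".
Inside "quarry clay twilight carver": head "carver" (specifically "twilight carver"), modifier "quarry clay".
Inside "quarry clay": head "clay", modifier "quarry".
Inside "twilight carver": head "carver", modifier "twilight".
Assembled: [[citadel [lagoon hook]] [[quarry clay] [twilight carver]]].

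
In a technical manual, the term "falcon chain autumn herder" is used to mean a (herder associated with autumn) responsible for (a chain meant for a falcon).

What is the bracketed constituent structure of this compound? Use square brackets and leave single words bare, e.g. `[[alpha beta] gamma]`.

[[falcon chain] [autumn herder]]

The outermost head in the paraphrase is "herder" (specifically "autumn herder"), modified by "falcon chain".
Within "falcon chain", the head is "chain" and the modifier is "falcon".
Within "autumn herder", the head is "herder" and the modifier is "autumn".
So the structure is [[falcon chain] [autumn herder]].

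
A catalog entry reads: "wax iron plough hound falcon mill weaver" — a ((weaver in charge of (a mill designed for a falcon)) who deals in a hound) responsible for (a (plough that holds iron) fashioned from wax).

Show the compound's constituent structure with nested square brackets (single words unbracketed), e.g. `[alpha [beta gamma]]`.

Whole compound: head "weaver" (specifically "hound falcon mill weaver"), modifier "wax iron plough".
"wax iron plough" → head "plough" (specifically "iron plough"), modifier "wax".
"iron plough" → head "plough", modifier "iron".
"hound falcon mill weaver" → head "weaver" (specifically "falcon mill weaver"), modifier "hound".
"falcon mill weaver" → head "weaver", modifier "falcon mill".
"falcon mill" → head "mill", modifier "falcon".
So the structure is [[wax [iron plough]] [hound [[falcon mill] weaver]]].

[[wax [iron plough]] [hound [[falcon mill] weaver]]]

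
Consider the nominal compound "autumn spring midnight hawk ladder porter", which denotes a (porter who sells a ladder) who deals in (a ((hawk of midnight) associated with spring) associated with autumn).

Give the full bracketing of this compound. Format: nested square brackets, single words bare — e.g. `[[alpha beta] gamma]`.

Overall it is a kind of porter (specifically "ladder porter"); the modifier is "autumn spring midnight hawk".
Inside "autumn spring midnight hawk": head "hawk" (specifically "spring midnight hawk"), modifier "autumn".
Inside "spring midnight hawk": head "hawk" (specifically "midnight hawk"), modifier "spring".
Inside "midnight hawk": head "hawk", modifier "midnight".
Inside "ladder porter": head "porter", modifier "ladder".
Putting it together: [[autumn [spring [midnight hawk]]] [ladder porter]].

[[autumn [spring [midnight hawk]]] [ladder porter]]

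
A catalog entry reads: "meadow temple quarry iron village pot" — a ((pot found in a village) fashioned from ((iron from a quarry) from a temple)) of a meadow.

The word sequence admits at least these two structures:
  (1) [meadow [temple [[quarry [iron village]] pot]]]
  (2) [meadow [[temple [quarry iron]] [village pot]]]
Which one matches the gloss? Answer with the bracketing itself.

The paraphrase's head is the "pot" part ("temple quarry iron village pot"); its modifier is "meadow".
That top-level split, carried through the inner groups, gives [meadow [[temple [quarry iron]] [village pot]]].

[meadow [[temple [quarry iron]] [village pot]]]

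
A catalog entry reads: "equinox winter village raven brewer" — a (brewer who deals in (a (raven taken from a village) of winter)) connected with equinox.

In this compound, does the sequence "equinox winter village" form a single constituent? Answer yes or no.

The top-level split is [equinox] [winter village raven brewer]; the full structure is [equinox [[winter [village raven]] brewer]].
"equinox winter village" straddles a constituent boundary, so it is not a single unit.

no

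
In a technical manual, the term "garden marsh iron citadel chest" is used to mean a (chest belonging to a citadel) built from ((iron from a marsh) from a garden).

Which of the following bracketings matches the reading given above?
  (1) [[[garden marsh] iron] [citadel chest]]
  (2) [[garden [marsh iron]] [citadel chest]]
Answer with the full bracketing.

[[garden [marsh iron]] [citadel chest]]

The paraphrase's head is the "chest" part ("citadel chest"); its modifier is "garden marsh iron".
That top-level split, carried through the inner groups, gives [[garden [marsh iron]] [citadel chest]].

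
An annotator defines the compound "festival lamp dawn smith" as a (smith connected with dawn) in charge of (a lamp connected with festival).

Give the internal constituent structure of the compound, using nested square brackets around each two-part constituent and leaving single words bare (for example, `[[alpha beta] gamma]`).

Whole compound: head "smith" (specifically "dawn smith"), modifier "festival lamp".
Inside "festival lamp": head "lamp", modifier "festival".
Inside "dawn smith": head "smith", modifier "dawn".
Assembled: [[festival lamp] [dawn smith]].

[[festival lamp] [dawn smith]]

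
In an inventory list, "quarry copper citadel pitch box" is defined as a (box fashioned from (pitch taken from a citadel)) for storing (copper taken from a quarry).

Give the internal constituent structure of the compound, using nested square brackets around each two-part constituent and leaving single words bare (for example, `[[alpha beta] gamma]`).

[[quarry copper] [[citadel pitch] box]]

At the top level: head "box" (specifically "citadel pitch box"); modifier "quarry copper".
"quarry copper" → head "copper", modifier "quarry".
"citadel pitch box" → head "box", modifier "citadel pitch".
"citadel pitch" → head "pitch", modifier "citadel".
Putting it together: [[quarry copper] [[citadel pitch] box]].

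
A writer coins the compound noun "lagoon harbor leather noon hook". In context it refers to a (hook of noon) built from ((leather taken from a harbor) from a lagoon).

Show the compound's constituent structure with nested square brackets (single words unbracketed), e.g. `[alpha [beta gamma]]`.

Overall it is a kind of hook (specifically "noon hook"); the modifier is "lagoon harbor leather".
"lagoon harbor leather" → head "leather" (specifically "harbor leather"), modifier "lagoon".
"harbor leather" → head "leather", modifier "harbor".
"noon hook" → head "hook", modifier "noon".
Assembled: [[lagoon [harbor leather]] [noon hook]].

[[lagoon [harbor leather]] [noon hook]]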